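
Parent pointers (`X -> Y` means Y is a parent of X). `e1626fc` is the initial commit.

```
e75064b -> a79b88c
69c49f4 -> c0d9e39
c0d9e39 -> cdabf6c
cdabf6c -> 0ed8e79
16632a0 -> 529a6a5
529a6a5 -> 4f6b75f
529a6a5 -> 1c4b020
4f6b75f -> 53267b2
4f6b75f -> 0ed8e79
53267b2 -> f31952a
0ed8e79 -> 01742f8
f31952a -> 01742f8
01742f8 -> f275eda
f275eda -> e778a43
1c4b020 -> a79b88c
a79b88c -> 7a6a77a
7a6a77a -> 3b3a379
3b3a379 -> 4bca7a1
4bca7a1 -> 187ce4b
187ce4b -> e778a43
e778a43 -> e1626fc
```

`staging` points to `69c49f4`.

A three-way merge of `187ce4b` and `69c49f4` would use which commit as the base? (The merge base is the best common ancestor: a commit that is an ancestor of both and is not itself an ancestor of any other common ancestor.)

Ancestors of 187ce4b: {187ce4b, e1626fc, e778a43}.
Ancestors of 69c49f4: {01742f8, 0ed8e79, 69c49f4, c0d9e39, cdabf6c, e1626fc, e778a43, f275eda}.
Common ancestors: {e1626fc, e778a43}.
Among these, e778a43 is not an ancestor of any other common ancestor — it is the merge base.

e778a43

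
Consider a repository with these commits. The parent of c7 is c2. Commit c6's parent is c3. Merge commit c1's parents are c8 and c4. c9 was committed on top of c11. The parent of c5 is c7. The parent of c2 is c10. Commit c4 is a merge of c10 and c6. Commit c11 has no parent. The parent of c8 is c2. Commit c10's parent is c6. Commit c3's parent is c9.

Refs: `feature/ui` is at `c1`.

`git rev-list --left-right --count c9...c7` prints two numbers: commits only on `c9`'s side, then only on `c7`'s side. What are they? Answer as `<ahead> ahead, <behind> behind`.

0 ahead, 5 behind

Reachable from c9: {c11, c9}.
Reachable from c7: {c10, c11, c2, c3, c6, c7, c9}.
Only in c9's history (ahead): {} — 0.
Only in c7's history (behind): {c10, c2, c3, c6, c7} — 5.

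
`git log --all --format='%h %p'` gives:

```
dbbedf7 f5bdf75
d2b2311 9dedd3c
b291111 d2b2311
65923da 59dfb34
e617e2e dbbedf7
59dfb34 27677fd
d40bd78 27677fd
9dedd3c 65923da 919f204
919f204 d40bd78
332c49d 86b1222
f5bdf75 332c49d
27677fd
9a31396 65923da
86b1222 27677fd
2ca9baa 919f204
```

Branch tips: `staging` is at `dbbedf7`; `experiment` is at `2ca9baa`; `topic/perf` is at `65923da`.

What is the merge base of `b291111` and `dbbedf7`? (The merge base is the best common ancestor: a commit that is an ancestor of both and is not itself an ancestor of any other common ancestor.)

Ancestors of b291111: {27677fd, 59dfb34, 65923da, 919f204, 9dedd3c, b291111, d2b2311, d40bd78}.
Ancestors of dbbedf7: {27677fd, 332c49d, 86b1222, dbbedf7, f5bdf75}.
Common ancestors: {27677fd}.
The only common ancestor is 27677fd, so it is the merge base.

27677fd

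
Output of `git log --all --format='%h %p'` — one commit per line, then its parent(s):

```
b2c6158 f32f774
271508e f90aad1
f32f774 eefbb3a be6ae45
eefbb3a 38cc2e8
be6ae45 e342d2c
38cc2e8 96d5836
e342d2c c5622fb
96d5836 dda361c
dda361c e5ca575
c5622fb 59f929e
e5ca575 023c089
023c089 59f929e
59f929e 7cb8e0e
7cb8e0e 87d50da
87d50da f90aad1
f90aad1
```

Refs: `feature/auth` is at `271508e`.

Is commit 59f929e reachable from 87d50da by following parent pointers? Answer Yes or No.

Ancestors of 87d50da: {87d50da, f90aad1}.
59f929e is not in that set, so it is not an ancestor of 87d50da.

No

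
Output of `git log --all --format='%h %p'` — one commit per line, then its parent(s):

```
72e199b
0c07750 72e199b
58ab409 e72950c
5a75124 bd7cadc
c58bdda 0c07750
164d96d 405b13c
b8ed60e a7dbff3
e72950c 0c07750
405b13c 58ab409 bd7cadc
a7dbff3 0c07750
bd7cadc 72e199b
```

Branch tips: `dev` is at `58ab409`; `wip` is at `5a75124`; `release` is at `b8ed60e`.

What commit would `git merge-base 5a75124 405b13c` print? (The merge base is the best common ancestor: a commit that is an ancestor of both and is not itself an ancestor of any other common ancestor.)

Ancestors of 5a75124: {5a75124, 72e199b, bd7cadc}.
Ancestors of 405b13c: {0c07750, 405b13c, 58ab409, 72e199b, bd7cadc, e72950c}.
Common ancestors: {72e199b, bd7cadc}.
Among these, bd7cadc is not an ancestor of any other common ancestor — it is the merge base.

bd7cadc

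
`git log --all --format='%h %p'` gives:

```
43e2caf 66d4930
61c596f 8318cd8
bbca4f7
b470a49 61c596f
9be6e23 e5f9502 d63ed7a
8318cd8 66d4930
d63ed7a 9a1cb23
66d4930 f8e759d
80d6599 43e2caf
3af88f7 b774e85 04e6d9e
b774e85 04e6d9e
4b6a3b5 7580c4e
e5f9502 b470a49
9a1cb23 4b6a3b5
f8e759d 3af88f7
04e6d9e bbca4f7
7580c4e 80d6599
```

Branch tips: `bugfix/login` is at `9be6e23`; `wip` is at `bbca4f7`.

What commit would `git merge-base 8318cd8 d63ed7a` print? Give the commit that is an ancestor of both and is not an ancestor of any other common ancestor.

Ancestors of 8318cd8: {04e6d9e, 3af88f7, 66d4930, 8318cd8, b774e85, bbca4f7, f8e759d}.
Ancestors of d63ed7a: {04e6d9e, 3af88f7, 43e2caf, 4b6a3b5, 66d4930, 7580c4e, 80d6599, 9a1cb23, b774e85, bbca4f7, d63ed7a, f8e759d}.
Common ancestors: {04e6d9e, 3af88f7, 66d4930, b774e85, bbca4f7, f8e759d}.
Among these, 66d4930 is not an ancestor of any other common ancestor — it is the merge base.

66d4930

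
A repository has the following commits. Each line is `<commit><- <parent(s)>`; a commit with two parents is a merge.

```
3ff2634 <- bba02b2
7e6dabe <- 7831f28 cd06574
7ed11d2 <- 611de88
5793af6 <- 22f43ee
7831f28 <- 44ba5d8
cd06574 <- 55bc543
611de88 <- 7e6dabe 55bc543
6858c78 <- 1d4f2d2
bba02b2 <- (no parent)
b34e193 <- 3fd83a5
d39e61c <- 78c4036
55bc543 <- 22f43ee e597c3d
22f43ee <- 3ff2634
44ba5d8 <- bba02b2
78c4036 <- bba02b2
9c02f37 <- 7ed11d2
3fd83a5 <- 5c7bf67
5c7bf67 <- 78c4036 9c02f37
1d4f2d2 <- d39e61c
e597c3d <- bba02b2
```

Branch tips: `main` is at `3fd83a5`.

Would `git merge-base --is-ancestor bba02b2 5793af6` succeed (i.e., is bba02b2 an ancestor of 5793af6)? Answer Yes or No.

Ancestors of 5793af6 (commits reachable by following parents): {22f43ee, 3ff2634, 5793af6, bba02b2}.
bba02b2 is in that set, so it is an ancestor of 5793af6.

Yes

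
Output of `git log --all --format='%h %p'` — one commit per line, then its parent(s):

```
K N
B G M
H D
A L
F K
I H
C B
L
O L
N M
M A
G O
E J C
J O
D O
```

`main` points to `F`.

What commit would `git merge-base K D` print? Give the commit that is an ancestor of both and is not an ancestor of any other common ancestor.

Ancestors of K: {A, K, L, M, N}.
Ancestors of D: {D, L, O}.
Common ancestors: {L}.
The only common ancestor is L, so it is the merge base.

L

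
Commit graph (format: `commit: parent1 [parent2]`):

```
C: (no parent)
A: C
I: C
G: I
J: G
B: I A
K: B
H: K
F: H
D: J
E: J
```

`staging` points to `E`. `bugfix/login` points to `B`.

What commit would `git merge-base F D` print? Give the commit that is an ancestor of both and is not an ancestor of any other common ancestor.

Ancestors of F: {A, B, C, F, H, I, K}.
Ancestors of D: {C, D, G, I, J}.
Common ancestors: {C, I}.
Among these, I is not an ancestor of any other common ancestor — it is the merge base.

I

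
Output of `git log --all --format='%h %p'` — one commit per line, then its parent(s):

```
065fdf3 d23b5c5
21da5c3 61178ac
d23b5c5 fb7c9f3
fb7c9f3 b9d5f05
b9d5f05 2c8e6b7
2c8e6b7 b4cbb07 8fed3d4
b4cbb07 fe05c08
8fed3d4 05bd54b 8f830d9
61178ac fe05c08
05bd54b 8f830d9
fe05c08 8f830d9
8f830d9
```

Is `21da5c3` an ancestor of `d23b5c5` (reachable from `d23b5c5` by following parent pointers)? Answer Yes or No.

Ancestors of d23b5c5: {05bd54b, 2c8e6b7, 8f830d9, 8fed3d4, b4cbb07, b9d5f05, d23b5c5, fb7c9f3, fe05c08}.
21da5c3 is not in that set, so it is not an ancestor of d23b5c5.

No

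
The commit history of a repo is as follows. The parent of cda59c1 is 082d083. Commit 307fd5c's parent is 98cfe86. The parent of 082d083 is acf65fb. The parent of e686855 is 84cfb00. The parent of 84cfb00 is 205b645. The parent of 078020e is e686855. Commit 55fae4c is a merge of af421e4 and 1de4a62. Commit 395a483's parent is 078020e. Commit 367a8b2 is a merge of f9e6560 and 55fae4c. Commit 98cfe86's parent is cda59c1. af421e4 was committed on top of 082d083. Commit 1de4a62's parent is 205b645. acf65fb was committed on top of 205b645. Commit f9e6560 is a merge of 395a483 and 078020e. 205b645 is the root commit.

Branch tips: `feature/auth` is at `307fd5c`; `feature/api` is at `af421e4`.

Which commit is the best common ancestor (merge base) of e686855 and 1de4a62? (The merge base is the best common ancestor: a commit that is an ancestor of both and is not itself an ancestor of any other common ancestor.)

205b645

Ancestors of e686855: {205b645, 84cfb00, e686855}.
Ancestors of 1de4a62: {1de4a62, 205b645}.
Common ancestors: {205b645}.
The only common ancestor is 205b645, so it is the merge base.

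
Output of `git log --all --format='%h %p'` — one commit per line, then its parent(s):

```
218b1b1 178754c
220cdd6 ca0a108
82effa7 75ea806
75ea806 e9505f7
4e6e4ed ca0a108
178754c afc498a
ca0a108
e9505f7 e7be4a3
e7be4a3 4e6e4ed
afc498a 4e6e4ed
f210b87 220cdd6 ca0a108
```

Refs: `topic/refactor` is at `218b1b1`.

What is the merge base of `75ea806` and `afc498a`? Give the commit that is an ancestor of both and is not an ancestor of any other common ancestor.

4e6e4ed

Ancestors of 75ea806: {4e6e4ed, 75ea806, ca0a108, e7be4a3, e9505f7}.
Ancestors of afc498a: {4e6e4ed, afc498a, ca0a108}.
Common ancestors: {4e6e4ed, ca0a108}.
Among these, 4e6e4ed is not an ancestor of any other common ancestor — it is the merge base.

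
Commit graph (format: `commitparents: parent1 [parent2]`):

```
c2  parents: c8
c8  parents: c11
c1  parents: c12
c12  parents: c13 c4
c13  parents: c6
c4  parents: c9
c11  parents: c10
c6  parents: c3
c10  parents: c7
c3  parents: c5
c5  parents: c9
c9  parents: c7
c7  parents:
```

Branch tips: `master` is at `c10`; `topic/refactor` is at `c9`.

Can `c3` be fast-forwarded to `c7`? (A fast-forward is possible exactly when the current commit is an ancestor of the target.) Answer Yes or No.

A fast-forward from c3 to c7 is possible iff c3 is an ancestor of c7.
Ancestors of c7: {c7}.
c3 is not among them, so fast-forward is not possible.

No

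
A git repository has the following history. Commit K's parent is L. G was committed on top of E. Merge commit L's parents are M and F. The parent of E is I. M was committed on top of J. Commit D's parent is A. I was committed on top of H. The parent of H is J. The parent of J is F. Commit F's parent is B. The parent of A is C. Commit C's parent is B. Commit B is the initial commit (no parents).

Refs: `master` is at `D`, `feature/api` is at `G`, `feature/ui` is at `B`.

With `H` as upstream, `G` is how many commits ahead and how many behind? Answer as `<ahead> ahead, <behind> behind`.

Reachable from G: {B, E, F, G, H, I, J}.
Reachable from H: {B, F, H, J}.
Only in G's history (ahead): {E, G, I} — 3.
Only in H's history (behind): {} — 0.

3 ahead, 0 behind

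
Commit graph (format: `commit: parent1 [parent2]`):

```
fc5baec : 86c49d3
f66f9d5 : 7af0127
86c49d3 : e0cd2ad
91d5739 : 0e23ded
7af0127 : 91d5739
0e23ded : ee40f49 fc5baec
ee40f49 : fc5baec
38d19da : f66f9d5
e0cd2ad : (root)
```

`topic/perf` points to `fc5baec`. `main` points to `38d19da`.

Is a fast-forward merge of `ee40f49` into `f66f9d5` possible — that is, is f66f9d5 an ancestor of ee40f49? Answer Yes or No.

No

A fast-forward from f66f9d5 to ee40f49 is possible iff f66f9d5 is an ancestor of ee40f49.
Ancestors of ee40f49: {86c49d3, e0cd2ad, ee40f49, fc5baec}.
f66f9d5 is not among them, so fast-forward is not possible.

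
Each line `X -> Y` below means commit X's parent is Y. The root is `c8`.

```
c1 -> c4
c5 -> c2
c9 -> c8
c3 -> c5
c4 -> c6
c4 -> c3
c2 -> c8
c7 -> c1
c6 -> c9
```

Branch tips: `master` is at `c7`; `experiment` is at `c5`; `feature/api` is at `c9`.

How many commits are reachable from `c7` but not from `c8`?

8

Reachable from c7: {c1, c2, c3, c4, c5, c6, c7, c8, c9}.
Reachable from c8: {c8}.
In c7's history but not c8's: {c1, c2, c3, c4, c5, c6, c7, c9} — 8 commits.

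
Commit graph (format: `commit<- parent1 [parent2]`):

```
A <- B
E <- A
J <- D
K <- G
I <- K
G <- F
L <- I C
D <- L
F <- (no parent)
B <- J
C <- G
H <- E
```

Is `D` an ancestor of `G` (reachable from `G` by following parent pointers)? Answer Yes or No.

No

Ancestors of G: {F, G}.
D is not in that set, so it is not an ancestor of G.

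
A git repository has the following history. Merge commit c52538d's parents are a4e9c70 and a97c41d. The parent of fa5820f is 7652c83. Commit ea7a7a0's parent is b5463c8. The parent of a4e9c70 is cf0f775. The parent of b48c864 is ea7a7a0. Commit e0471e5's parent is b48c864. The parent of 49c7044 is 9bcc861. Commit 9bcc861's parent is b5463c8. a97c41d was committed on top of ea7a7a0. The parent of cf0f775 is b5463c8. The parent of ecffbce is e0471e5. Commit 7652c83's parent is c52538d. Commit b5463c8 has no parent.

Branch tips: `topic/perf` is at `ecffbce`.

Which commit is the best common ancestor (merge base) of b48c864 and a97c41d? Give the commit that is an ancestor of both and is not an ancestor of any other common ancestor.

Ancestors of b48c864: {b48c864, b5463c8, ea7a7a0}.
Ancestors of a97c41d: {a97c41d, b5463c8, ea7a7a0}.
Common ancestors: {b5463c8, ea7a7a0}.
Among these, ea7a7a0 is not an ancestor of any other common ancestor — it is the merge base.

ea7a7a0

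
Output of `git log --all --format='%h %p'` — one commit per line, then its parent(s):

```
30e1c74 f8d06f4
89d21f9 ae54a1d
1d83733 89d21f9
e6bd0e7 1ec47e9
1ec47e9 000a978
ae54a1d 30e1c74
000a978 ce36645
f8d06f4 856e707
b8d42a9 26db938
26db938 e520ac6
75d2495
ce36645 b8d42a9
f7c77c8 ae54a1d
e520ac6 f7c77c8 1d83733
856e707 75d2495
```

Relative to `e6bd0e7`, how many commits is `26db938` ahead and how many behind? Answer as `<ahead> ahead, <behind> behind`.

Reachable from 26db938: {1d83733, 26db938, 30e1c74, 75d2495, 856e707, 89d21f9, ae54a1d, e520ac6, f7c77c8, f8d06f4}.
Reachable from e6bd0e7: {000a978, 1d83733, 1ec47e9, 26db938, 30e1c74, 75d2495, 856e707, 89d21f9, ae54a1d, b8d42a9, ce36645, e520ac6, e6bd0e7, f7c77c8, f8d06f4}.
Only in 26db938's history (ahead): {} — 0.
Only in e6bd0e7's history (behind): {000a978, 1ec47e9, b8d42a9, ce36645, e6bd0e7} — 5.

0 ahead, 5 behind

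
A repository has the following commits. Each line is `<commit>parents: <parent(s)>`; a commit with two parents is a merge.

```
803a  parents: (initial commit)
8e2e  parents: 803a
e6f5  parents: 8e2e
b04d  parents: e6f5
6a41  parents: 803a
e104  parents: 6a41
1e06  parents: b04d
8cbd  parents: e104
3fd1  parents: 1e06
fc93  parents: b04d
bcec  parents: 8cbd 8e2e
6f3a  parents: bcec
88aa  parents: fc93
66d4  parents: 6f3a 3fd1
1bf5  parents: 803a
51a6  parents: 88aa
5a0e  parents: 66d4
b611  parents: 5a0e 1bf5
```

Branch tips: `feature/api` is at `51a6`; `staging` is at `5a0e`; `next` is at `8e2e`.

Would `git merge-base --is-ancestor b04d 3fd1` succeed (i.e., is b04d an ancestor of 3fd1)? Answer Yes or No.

Ancestors of 3fd1 (commits reachable by following parents): {1e06, 3fd1, 803a, 8e2e, b04d, e6f5}.
b04d is in that set, so it is an ancestor of 3fd1.

Yes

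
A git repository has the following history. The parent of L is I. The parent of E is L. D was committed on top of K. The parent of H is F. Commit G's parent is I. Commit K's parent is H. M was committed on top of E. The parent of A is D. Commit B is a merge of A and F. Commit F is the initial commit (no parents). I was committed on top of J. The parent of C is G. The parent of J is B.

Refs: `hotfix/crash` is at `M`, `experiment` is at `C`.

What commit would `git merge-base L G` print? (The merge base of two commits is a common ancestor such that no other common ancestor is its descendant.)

I

Ancestors of L: {A, B, D, F, H, I, J, K, L}.
Ancestors of G: {A, B, D, F, G, H, I, J, K}.
Common ancestors: {A, B, D, F, H, I, J, K}.
Among these, I is not an ancestor of any other common ancestor — it is the merge base.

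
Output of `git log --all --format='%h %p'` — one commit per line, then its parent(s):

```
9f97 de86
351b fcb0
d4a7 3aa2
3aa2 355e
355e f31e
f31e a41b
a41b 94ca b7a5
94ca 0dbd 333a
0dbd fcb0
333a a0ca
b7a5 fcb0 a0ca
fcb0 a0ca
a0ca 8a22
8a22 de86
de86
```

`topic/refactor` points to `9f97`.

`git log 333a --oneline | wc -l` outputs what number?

4

Walking parent pointers from 333a: reachable set = {333a, 8a22, a0ca, de86}.
That is 4 commits.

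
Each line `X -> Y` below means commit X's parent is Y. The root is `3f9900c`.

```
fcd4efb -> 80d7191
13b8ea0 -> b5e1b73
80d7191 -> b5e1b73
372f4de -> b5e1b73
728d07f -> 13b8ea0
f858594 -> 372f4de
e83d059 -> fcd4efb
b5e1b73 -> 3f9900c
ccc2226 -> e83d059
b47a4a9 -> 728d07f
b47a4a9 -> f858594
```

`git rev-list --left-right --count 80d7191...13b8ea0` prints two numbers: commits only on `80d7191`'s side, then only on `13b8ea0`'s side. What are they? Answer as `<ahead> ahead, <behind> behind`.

Reachable from 80d7191: {3f9900c, 80d7191, b5e1b73}.
Reachable from 13b8ea0: {13b8ea0, 3f9900c, b5e1b73}.
Only in 80d7191's history (ahead): {80d7191} — 1.
Only in 13b8ea0's history (behind): {13b8ea0} — 1.

1 ahead, 1 behind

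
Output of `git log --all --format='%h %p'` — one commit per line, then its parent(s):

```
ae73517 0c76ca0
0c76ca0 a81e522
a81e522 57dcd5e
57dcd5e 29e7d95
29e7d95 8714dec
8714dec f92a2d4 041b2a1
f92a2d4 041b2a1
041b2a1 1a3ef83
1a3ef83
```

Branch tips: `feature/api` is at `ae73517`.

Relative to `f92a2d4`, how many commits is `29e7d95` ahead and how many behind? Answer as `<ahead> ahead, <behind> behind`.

Reachable from 29e7d95: {041b2a1, 1a3ef83, 29e7d95, 8714dec, f92a2d4}.
Reachable from f92a2d4: {041b2a1, 1a3ef83, f92a2d4}.
Only in 29e7d95's history (ahead): {29e7d95, 8714dec} — 2.
Only in f92a2d4's history (behind): {} — 0.

2 ahead, 0 behind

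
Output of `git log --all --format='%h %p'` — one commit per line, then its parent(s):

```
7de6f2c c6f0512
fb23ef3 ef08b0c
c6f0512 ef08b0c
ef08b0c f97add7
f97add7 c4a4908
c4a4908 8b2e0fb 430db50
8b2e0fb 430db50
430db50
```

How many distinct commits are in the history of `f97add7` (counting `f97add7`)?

4

Walking parent pointers from f97add7: reachable set = {430db50, 8b2e0fb, c4a4908, f97add7}.
That is 4 commits.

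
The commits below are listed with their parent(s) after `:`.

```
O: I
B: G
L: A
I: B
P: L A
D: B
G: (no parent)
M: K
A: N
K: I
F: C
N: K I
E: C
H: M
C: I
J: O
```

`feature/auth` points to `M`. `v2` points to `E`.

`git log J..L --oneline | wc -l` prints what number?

Reachable from L: {A, B, G, I, K, L, N}.
Reachable from J: {B, G, I, J, O}.
In L's history but not J's: {A, K, L, N} — 4 commits.

4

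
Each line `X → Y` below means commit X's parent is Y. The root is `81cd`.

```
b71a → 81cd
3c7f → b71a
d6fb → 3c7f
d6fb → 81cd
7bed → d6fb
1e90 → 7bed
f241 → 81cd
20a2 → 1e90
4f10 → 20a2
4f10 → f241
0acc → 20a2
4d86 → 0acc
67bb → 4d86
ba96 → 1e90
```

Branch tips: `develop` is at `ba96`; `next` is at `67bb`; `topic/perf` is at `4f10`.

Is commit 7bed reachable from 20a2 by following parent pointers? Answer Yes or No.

Ancestors of 20a2 (commits reachable by following parents): {1e90, 20a2, 3c7f, 7bed, 81cd, b71a, d6fb}.
7bed is in that set, so it is an ancestor of 20a2.

Yes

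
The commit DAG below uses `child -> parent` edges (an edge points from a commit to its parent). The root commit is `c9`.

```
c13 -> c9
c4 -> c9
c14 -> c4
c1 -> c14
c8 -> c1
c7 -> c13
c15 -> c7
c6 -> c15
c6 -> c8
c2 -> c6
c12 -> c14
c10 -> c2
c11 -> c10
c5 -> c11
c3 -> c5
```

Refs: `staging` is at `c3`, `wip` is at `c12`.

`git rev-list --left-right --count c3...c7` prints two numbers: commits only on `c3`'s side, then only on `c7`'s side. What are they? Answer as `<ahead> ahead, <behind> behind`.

11 ahead, 0 behind

Reachable from c3: {c1, c10, c11, c13, c14, c15, c2, c3, c4, c5, c6, c7, c8, c9}.
Reachable from c7: {c13, c7, c9}.
Only in c3's history (ahead): {c1, c10, c11, c14, c15, c2, c3, c4, c5, c6, c8} — 11.
Only in c7's history (behind): {} — 0.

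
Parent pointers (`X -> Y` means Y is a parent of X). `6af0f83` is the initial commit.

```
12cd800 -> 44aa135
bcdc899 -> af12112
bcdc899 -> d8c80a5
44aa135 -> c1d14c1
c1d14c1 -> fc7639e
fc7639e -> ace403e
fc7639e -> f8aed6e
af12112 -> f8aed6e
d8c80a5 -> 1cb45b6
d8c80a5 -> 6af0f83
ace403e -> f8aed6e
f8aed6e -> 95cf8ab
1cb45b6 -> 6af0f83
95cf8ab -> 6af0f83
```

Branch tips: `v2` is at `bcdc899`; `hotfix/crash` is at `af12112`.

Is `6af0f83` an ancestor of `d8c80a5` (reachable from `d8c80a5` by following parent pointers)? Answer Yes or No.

Ancestors of d8c80a5 (commits reachable by following parents): {1cb45b6, 6af0f83, d8c80a5}.
6af0f83 is in that set, so it is an ancestor of d8c80a5.

Yes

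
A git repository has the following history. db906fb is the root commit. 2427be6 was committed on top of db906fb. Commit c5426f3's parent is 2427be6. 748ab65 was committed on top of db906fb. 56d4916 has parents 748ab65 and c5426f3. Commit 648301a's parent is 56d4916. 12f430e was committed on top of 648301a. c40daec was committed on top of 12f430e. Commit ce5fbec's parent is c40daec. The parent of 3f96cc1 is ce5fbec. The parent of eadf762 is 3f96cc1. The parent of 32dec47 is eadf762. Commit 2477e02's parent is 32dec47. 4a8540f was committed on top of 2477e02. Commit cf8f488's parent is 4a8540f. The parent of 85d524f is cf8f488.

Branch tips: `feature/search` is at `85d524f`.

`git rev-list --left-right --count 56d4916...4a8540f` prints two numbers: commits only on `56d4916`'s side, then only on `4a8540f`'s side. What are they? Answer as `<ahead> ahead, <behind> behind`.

0 ahead, 9 behind

Reachable from 56d4916: {2427be6, 56d4916, 748ab65, c5426f3, db906fb}.
Reachable from 4a8540f: {12f430e, 2427be6, 2477e02, 32dec47, 3f96cc1, 4a8540f, 56d4916, 648301a, 748ab65, c40daec, c5426f3, ce5fbec, db906fb, eadf762}.
Only in 56d4916's history (ahead): {} — 0.
Only in 4a8540f's history (behind): {12f430e, 2477e02, 32dec47, 3f96cc1, 4a8540f, 648301a, c40daec, ce5fbec, eadf762} — 9.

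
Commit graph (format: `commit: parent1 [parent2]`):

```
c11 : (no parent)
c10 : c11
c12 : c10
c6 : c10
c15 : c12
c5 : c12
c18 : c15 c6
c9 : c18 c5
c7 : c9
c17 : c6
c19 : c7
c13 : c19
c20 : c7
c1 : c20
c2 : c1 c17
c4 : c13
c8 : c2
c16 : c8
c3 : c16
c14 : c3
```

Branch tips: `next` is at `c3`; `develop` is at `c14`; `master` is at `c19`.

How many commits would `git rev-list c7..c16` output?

6

Reachable from c16: {c1, c10, c11, c12, c15, c16, c17, c18, c2, c20, c5, c6, c7, c8, c9}.
Reachable from c7: {c10, c11, c12, c15, c18, c5, c6, c7, c9}.
In c16's history but not c7's: {c1, c16, c17, c2, c20, c8} — 6 commits.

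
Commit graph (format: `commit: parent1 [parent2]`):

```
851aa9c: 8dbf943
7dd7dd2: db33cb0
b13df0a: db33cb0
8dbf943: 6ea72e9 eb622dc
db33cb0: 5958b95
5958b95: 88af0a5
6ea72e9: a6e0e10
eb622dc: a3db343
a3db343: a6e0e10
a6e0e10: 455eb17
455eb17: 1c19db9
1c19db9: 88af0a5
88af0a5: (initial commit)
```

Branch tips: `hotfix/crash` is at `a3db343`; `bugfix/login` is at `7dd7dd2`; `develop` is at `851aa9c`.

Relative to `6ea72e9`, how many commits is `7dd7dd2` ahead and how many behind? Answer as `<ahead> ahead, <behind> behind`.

Reachable from 7dd7dd2: {5958b95, 7dd7dd2, 88af0a5, db33cb0}.
Reachable from 6ea72e9: {1c19db9, 455eb17, 6ea72e9, 88af0a5, a6e0e10}.
Only in 7dd7dd2's history (ahead): {5958b95, 7dd7dd2, db33cb0} — 3.
Only in 6ea72e9's history (behind): {1c19db9, 455eb17, 6ea72e9, a6e0e10} — 4.

3 ahead, 4 behind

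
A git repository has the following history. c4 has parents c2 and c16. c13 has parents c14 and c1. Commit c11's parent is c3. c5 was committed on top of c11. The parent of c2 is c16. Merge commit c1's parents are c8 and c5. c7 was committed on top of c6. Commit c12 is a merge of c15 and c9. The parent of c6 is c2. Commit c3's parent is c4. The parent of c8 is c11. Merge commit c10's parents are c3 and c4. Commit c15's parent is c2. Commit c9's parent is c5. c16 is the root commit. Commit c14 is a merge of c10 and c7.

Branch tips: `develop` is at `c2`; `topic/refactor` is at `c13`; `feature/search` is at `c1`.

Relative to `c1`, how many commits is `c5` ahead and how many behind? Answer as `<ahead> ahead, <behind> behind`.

Reachable from c5: {c11, c16, c2, c3, c4, c5}.
Reachable from c1: {c1, c11, c16, c2, c3, c4, c5, c8}.
Only in c5's history (ahead): {} — 0.
Only in c1's history (behind): {c1, c8} — 2.

0 ahead, 2 behind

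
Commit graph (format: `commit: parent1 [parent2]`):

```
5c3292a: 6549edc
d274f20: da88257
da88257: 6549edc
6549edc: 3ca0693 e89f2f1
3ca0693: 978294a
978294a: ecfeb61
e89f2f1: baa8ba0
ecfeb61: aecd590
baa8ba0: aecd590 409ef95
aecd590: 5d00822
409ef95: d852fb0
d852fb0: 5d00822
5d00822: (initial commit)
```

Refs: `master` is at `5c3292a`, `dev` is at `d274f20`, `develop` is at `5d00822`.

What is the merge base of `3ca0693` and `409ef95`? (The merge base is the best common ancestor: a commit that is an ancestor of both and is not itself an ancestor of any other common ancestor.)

5d00822

Ancestors of 3ca0693: {3ca0693, 5d00822, 978294a, aecd590, ecfeb61}.
Ancestors of 409ef95: {409ef95, 5d00822, d852fb0}.
Common ancestors: {5d00822}.
The only common ancestor is 5d00822, so it is the merge base.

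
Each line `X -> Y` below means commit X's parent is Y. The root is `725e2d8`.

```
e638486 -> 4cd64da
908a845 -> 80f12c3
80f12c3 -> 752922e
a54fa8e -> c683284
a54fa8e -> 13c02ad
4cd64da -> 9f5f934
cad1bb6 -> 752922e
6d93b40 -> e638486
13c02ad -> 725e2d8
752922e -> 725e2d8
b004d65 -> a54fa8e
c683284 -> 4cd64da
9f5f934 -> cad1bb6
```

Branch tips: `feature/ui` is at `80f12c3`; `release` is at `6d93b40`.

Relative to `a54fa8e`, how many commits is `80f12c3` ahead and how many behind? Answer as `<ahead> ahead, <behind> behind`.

Reachable from 80f12c3: {725e2d8, 752922e, 80f12c3}.
Reachable from a54fa8e: {13c02ad, 4cd64da, 725e2d8, 752922e, 9f5f934, a54fa8e, c683284, cad1bb6}.
Only in 80f12c3's history (ahead): {80f12c3} — 1.
Only in a54fa8e's history (behind): {13c02ad, 4cd64da, 9f5f934, a54fa8e, c683284, cad1bb6} — 6.

1 ahead, 6 behind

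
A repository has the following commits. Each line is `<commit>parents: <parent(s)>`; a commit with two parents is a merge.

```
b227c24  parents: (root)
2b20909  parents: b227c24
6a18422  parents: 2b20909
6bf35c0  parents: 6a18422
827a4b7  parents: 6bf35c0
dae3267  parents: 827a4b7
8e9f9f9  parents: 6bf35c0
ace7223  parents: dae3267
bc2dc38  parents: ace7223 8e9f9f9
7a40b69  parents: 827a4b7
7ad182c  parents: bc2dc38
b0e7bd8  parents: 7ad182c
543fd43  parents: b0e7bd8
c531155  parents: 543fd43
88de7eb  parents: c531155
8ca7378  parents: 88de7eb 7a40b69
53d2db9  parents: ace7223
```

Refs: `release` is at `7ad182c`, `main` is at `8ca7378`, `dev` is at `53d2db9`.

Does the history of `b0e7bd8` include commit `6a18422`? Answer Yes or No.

Ancestors of b0e7bd8 (commits reachable by following parents): {2b20909, 6a18422, 6bf35c0, 7ad182c, 827a4b7, 8e9f9f9, ace7223, b0e7bd8, b227c24, bc2dc38, dae3267}.
6a18422 is in that set, so it is an ancestor of b0e7bd8.

Yes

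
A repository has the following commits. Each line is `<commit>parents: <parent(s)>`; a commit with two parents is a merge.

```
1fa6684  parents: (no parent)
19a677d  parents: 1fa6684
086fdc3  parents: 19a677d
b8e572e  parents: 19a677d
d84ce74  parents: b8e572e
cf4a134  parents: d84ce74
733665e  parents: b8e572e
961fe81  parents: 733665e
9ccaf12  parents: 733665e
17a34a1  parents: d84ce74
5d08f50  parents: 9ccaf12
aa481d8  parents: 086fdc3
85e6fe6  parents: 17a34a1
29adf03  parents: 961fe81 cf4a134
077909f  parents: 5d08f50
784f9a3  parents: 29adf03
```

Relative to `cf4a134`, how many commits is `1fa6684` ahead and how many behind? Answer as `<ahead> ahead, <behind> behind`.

Reachable from 1fa6684: {1fa6684}.
Reachable from cf4a134: {19a677d, 1fa6684, b8e572e, cf4a134, d84ce74}.
Only in 1fa6684's history (ahead): {} — 0.
Only in cf4a134's history (behind): {19a677d, b8e572e, cf4a134, d84ce74} — 4.

0 ahead, 4 behind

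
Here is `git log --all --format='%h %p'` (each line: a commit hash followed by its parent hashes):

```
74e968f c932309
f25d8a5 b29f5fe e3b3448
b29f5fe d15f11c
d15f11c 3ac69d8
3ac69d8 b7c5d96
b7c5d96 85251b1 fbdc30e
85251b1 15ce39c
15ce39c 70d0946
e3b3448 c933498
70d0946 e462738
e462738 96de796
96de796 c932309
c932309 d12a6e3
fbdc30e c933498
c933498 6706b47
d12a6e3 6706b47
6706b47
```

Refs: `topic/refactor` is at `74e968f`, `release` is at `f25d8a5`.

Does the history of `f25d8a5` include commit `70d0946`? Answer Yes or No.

Ancestors of f25d8a5 (commits reachable by following parents): {15ce39c, 3ac69d8, 6706b47, 70d0946, 85251b1, 96de796, b29f5fe, b7c5d96, c932309, c933498, d12a6e3, d15f11c, e3b3448, e462738, f25d8a5, fbdc30e}.
70d0946 is in that set, so it is an ancestor of f25d8a5.

Yes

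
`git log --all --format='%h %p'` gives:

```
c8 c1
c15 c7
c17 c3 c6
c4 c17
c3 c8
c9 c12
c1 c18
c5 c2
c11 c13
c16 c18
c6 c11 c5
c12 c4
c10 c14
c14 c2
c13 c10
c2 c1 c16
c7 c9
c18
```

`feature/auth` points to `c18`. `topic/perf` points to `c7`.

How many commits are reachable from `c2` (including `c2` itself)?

4

Walking parent pointers from c2: reachable set = {c1, c16, c18, c2}.
That is 4 commits.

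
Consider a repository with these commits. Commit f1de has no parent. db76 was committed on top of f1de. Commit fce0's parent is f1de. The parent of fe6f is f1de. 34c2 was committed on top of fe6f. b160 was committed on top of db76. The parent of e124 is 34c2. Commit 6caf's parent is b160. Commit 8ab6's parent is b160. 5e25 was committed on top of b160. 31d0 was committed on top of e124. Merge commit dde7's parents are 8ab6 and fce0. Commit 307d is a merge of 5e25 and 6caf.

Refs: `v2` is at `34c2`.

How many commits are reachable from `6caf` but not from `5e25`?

Reachable from 6caf: {6caf, b160, db76, f1de}.
Reachable from 5e25: {5e25, b160, db76, f1de}.
In 6caf's history but not 5e25's: {6caf} — 1 commit.

1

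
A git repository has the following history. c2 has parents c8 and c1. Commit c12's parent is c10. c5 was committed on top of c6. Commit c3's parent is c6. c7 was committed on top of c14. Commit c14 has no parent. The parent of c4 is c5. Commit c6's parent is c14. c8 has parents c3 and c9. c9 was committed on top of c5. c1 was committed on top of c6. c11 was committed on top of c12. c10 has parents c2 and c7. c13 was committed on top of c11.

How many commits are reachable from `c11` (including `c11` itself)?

Walking parent pointers from c11: reachable set = {c1, c10, c11, c12, c14, c2, c3, c5, c6, c7, c8, c9}.
That is 12 commits.

12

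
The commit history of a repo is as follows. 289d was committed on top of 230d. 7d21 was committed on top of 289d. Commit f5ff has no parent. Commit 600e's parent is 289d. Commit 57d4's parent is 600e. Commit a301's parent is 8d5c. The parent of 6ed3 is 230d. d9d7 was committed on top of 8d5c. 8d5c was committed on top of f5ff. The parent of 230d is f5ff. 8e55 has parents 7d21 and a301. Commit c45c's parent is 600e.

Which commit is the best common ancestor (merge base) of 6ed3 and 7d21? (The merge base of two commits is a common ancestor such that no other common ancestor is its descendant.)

230d

Ancestors of 6ed3: {230d, 6ed3, f5ff}.
Ancestors of 7d21: {230d, 289d, 7d21, f5ff}.
Common ancestors: {230d, f5ff}.
Among these, 230d is not an ancestor of any other common ancestor — it is the merge base.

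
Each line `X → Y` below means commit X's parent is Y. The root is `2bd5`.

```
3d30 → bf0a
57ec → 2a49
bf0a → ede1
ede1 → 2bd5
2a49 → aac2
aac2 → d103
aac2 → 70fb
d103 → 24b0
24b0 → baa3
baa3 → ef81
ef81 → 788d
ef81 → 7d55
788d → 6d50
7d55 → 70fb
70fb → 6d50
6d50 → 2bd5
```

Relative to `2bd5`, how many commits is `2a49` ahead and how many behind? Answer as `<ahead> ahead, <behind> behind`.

10 ahead, 0 behind

Reachable from 2a49: {24b0, 2a49, 2bd5, 6d50, 70fb, 788d, 7d55, aac2, baa3, d103, ef81}.
Reachable from 2bd5: {2bd5}.
Only in 2a49's history (ahead): {24b0, 2a49, 6d50, 70fb, 788d, 7d55, aac2, baa3, d103, ef81} — 10.
Only in 2bd5's history (behind): {} — 0.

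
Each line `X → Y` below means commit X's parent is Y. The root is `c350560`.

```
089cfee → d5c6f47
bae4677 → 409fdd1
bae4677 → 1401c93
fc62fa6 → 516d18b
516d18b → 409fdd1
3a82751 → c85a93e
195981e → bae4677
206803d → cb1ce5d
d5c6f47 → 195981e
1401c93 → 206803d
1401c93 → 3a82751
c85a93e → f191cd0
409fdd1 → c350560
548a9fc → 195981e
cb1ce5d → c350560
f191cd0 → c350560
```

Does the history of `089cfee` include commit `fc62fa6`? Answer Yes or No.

Ancestors of 089cfee: {089cfee, 1401c93, 195981e, 206803d, 3a82751, 409fdd1, bae4677, c350560, c85a93e, cb1ce5d, d5c6f47, f191cd0}.
fc62fa6 is not in that set, so it is not an ancestor of 089cfee.

No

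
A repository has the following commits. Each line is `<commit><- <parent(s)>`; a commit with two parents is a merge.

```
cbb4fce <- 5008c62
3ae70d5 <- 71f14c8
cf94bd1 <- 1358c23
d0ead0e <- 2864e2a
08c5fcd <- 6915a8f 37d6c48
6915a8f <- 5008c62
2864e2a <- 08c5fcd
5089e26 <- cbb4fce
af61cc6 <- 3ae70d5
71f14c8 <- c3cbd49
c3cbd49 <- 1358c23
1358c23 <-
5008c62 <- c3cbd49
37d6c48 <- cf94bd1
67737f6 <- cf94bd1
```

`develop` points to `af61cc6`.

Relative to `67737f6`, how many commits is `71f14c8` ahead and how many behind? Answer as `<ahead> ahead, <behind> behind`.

2 ahead, 2 behind

Reachable from 71f14c8: {1358c23, 71f14c8, c3cbd49}.
Reachable from 67737f6: {1358c23, 67737f6, cf94bd1}.
Only in 71f14c8's history (ahead): {71f14c8, c3cbd49} — 2.
Only in 67737f6's history (behind): {67737f6, cf94bd1} — 2.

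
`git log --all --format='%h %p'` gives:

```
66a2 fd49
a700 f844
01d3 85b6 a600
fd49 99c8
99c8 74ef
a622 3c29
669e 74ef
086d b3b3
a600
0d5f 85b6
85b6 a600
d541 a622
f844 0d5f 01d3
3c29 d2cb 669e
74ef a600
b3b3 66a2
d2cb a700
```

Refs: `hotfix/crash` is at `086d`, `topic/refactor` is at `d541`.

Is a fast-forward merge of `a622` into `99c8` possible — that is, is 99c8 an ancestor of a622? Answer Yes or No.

A fast-forward from 99c8 to a622 is possible iff 99c8 is an ancestor of a622.
Ancestors of a622: {01d3, 0d5f, 3c29, 669e, 74ef, 85b6, a600, a622, a700, d2cb, f844}.
99c8 is not among them, so fast-forward is not possible.

No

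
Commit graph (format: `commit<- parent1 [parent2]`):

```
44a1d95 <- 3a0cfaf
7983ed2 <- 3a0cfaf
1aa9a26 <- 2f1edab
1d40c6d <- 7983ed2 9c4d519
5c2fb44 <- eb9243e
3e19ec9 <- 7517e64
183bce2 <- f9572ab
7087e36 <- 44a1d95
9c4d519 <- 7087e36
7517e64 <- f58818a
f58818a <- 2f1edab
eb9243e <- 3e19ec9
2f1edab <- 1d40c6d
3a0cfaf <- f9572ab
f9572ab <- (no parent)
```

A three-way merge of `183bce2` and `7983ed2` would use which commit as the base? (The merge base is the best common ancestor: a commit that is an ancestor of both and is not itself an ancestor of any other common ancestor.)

f9572ab

Ancestors of 183bce2: {183bce2, f9572ab}.
Ancestors of 7983ed2: {3a0cfaf, 7983ed2, f9572ab}.
Common ancestors: {f9572ab}.
The only common ancestor is f9572ab, so it is the merge base.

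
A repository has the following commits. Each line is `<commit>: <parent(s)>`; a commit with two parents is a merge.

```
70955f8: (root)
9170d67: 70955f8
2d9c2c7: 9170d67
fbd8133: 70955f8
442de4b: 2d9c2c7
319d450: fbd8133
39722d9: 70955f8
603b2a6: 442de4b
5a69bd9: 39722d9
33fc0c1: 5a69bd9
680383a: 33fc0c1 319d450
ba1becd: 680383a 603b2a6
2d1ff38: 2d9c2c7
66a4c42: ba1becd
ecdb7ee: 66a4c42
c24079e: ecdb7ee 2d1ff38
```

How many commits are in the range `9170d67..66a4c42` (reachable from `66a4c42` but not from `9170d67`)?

Reachable from 66a4c42: {2d9c2c7, 319d450, 33fc0c1, 39722d9, 442de4b, 5a69bd9, 603b2a6, 66a4c42, 680383a, 70955f8, 9170d67, ba1becd, fbd8133}.
Reachable from 9170d67: {70955f8, 9170d67}.
In 66a4c42's history but not 9170d67's: {2d9c2c7, 319d450, 33fc0c1, 39722d9, 442de4b, 5a69bd9, 603b2a6, 66a4c42, 680383a, ba1becd, fbd8133} — 11 commits.

11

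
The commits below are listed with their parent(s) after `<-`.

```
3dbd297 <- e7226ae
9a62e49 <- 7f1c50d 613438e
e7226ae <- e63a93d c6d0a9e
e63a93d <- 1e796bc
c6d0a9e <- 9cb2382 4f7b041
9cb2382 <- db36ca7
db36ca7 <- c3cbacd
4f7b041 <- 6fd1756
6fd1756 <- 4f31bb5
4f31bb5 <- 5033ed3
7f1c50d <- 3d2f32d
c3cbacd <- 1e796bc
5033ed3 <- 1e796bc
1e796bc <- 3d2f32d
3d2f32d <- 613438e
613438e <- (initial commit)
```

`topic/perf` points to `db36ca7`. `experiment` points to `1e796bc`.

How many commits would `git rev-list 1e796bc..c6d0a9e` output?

Reachable from c6d0a9e: {1e796bc, 3d2f32d, 4f31bb5, 4f7b041, 5033ed3, 613438e, 6fd1756, 9cb2382, c3cbacd, c6d0a9e, db36ca7}.
Reachable from 1e796bc: {1e796bc, 3d2f32d, 613438e}.
In c6d0a9e's history but not 1e796bc's: {4f31bb5, 4f7b041, 5033ed3, 6fd1756, 9cb2382, c3cbacd, c6d0a9e, db36ca7} — 8 commits.

8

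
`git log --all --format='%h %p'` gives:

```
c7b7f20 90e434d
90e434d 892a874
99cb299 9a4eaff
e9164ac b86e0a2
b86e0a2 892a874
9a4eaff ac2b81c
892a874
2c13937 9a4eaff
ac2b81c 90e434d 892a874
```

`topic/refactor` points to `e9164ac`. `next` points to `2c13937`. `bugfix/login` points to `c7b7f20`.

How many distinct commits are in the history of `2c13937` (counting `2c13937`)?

Walking parent pointers from 2c13937: reachable set = {2c13937, 892a874, 90e434d, 9a4eaff, ac2b81c}.
That is 5 commits.

5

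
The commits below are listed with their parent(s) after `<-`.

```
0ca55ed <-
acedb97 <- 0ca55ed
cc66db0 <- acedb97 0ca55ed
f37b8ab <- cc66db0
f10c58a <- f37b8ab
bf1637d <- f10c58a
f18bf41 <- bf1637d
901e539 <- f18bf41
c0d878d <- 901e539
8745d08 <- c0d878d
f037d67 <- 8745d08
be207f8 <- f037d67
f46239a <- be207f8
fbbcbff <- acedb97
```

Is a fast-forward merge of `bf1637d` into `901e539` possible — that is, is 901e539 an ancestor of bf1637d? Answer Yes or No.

A fast-forward from 901e539 to bf1637d is possible iff 901e539 is an ancestor of bf1637d.
Ancestors of bf1637d: {0ca55ed, acedb97, bf1637d, cc66db0, f10c58a, f37b8ab}.
901e539 is not among them, so fast-forward is not possible.

No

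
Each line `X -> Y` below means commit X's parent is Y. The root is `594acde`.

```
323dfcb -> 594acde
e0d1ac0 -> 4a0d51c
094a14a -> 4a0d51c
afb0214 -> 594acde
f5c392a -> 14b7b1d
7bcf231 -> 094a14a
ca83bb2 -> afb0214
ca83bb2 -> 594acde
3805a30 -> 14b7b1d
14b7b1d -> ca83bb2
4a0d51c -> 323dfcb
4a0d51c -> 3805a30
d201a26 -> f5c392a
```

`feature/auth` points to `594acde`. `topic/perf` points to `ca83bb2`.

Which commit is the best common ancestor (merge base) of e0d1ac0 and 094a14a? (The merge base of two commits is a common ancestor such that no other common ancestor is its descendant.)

4a0d51c

Ancestors of e0d1ac0: {14b7b1d, 323dfcb, 3805a30, 4a0d51c, 594acde, afb0214, ca83bb2, e0d1ac0}.
Ancestors of 094a14a: {094a14a, 14b7b1d, 323dfcb, 3805a30, 4a0d51c, 594acde, afb0214, ca83bb2}.
Common ancestors: {14b7b1d, 323dfcb, 3805a30, 4a0d51c, 594acde, afb0214, ca83bb2}.
Among these, 4a0d51c is not an ancestor of any other common ancestor — it is the merge base.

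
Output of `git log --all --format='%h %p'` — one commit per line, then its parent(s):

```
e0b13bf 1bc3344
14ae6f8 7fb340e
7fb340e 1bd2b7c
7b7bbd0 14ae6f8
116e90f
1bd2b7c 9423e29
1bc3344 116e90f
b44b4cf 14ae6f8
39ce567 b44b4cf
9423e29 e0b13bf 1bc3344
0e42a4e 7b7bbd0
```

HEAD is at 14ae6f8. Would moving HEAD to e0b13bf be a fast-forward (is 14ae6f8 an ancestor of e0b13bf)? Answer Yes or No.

No

A fast-forward from 14ae6f8 to e0b13bf is possible iff 14ae6f8 is an ancestor of e0b13bf.
Ancestors of e0b13bf: {116e90f, 1bc3344, e0b13bf}.
14ae6f8 is not among them, so fast-forward is not possible.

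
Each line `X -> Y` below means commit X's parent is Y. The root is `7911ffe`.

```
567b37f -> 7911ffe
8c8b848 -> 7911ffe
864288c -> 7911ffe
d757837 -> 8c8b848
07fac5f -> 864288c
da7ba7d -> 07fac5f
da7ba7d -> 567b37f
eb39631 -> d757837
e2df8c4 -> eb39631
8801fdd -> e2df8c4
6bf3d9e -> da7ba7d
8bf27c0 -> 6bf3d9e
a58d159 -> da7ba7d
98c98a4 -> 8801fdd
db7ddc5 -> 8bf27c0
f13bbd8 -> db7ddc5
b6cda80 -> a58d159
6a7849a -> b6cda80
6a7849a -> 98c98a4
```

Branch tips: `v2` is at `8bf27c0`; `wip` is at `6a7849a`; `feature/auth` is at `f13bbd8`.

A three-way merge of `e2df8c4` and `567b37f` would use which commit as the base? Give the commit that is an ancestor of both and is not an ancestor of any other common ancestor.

7911ffe

Ancestors of e2df8c4: {7911ffe, 8c8b848, d757837, e2df8c4, eb39631}.
Ancestors of 567b37f: {567b37f, 7911ffe}.
Common ancestors: {7911ffe}.
The only common ancestor is 7911ffe, so it is the merge base.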